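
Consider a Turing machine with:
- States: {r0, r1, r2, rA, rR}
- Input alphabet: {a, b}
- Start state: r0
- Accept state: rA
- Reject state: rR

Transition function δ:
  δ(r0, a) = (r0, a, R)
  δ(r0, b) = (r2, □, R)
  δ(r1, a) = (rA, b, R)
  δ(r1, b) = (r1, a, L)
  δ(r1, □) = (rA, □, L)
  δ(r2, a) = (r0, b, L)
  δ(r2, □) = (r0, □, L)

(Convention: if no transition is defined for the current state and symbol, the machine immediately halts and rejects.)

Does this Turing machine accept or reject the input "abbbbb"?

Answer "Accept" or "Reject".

Execution trace:
Initial: [r0]abbbbb
Step 1: δ(r0, a) = (r0, a, R) → a[r0]bbbbb
Step 2: δ(r0, b) = (r2, □, R) → a□[r2]bbbb

No transition is defined for δ(r2, b). By convention the machine halts and rejects.

Answer: Reject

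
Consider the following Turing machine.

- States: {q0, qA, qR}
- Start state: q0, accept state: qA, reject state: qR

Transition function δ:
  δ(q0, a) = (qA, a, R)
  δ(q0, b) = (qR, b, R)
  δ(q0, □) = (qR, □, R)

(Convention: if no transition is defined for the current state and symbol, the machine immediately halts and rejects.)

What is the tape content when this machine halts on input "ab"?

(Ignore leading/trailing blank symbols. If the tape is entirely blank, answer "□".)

Execution trace:
Initial: [q0]ab
Step 1: δ(q0, a) = (qA, a, R) → a[qA]b

The machine reaches the accept state qA and halts.

Final tape (ignoring leading/trailing blanks): ab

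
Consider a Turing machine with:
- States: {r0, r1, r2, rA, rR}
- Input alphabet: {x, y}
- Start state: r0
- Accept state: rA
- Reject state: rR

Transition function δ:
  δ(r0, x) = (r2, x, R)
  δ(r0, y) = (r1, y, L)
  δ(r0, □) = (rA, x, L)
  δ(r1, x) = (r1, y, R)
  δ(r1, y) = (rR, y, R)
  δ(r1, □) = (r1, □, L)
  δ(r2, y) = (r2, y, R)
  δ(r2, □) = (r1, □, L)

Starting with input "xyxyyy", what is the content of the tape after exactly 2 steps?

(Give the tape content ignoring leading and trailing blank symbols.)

Execution trace:
Initial: [r0]xyxyyy
Step 1: δ(r0, x) = (r2, x, R) → x[r2]yxyyy
Step 2: δ(r2, y) = (r2, y, R) → xy[r2]xyyy

No transition is defined for δ(r2, x). By convention the machine halts and rejects.

After 2 steps, the tape (ignoring leading/trailing blanks) is: xyxyyy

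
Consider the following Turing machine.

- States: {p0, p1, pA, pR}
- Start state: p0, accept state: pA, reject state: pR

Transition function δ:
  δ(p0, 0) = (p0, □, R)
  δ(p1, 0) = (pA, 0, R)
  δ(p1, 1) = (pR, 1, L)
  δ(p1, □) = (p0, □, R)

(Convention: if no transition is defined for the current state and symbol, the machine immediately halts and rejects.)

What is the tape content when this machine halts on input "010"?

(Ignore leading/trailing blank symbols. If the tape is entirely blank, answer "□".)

Execution trace:
Initial: [p0]010
Step 1: δ(p0, 0) = (p0, □, R) → □[p0]10

No transition is defined for δ(p0, 1). By convention the machine halts and rejects.

Final tape (ignoring leading/trailing blanks): 10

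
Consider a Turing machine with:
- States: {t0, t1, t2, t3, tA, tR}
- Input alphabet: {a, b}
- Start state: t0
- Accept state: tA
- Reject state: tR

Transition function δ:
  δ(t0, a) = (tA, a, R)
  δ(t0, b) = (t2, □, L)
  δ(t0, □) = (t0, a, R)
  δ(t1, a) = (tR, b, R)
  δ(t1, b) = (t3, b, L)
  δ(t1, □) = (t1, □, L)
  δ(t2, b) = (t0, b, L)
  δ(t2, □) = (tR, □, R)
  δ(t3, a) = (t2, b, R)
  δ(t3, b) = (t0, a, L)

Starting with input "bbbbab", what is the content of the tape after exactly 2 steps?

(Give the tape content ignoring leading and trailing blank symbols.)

Execution trace:
Initial: [t0]bbbbab
Step 1: δ(t0, b) = (t2, □, L) → [t2]□□bbbab
Step 2: δ(t2, □) = (tR, □, R) → □[tR]□bbbab

The machine reaches the reject state tR and halts.

After 2 steps, the tape (ignoring leading/trailing blanks) is: bbbab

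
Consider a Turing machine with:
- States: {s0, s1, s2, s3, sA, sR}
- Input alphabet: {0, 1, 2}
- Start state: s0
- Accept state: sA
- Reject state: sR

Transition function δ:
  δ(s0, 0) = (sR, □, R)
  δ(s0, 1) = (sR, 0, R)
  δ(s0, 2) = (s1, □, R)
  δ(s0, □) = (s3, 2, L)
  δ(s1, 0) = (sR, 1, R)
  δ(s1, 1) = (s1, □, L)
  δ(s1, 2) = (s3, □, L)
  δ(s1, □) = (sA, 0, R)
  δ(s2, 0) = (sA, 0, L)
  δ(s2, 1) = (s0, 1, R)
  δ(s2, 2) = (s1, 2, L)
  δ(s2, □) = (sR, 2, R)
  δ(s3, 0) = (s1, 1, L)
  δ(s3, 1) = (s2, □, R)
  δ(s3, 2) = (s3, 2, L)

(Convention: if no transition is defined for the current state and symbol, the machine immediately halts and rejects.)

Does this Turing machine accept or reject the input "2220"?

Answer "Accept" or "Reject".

Execution trace:
Initial: [s0]2220
Step 1: δ(s0, 2) = (s1, □, R) → □[s1]220
Step 2: δ(s1, 2) = (s3, □, L) → [s3]□□20

No transition is defined for δ(s3, □). By convention the machine halts and rejects.

Answer: Reject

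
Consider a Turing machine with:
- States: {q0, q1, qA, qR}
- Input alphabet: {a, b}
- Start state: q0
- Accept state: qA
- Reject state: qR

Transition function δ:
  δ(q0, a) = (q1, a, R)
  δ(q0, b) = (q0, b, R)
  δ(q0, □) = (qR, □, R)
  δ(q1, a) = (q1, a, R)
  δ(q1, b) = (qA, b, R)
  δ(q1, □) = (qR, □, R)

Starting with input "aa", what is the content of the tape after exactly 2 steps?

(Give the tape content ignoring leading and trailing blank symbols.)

Execution trace:
Initial: [q0]aa
Step 1: δ(q0, a) = (q1, a, R) → a[q1]a
Step 2: δ(q1, a) = (q1, a, R) → aa[q1]□

After 2 steps, the tape (ignoring leading/trailing blanks) is: aa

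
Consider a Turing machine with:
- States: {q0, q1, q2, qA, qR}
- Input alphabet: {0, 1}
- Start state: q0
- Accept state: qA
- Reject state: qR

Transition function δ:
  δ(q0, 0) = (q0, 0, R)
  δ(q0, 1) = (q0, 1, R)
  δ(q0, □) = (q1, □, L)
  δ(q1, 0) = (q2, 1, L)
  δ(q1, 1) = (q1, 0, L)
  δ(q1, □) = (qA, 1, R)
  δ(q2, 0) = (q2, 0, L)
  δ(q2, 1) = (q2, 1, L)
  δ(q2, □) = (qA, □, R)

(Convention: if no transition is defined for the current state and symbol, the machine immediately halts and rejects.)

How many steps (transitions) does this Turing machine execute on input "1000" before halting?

Execution trace:
Initial: [q0]1000
Step 1: δ(q0, 1) = (q0, 1, R) → 1[q0]000
Step 2: δ(q0, 0) = (q0, 0, R) → 10[q0]00
Step 3: δ(q0, 0) = (q0, 0, R) → 100[q0]0
Step 4: δ(q0, 0) = (q0, 0, R) → 1000[q0]□
Step 5: δ(q0, □) = (q1, □, L) → 100[q1]0□
Step 6: δ(q1, 0) = (q2, 1, L) → 10[q2]01□
Step 7: δ(q2, 0) = (q2, 0, L) → 1[q2]001□
Step 8: δ(q2, 0) = (q2, 0, L) → [q2]1001□
Step 9: δ(q2, 1) = (q2, 1, L) → [q2]□1001□
Step 10: δ(q2, □) = (qA, □, R) → □[qA]1001□

The machine reaches the accept state qA and halts.

The machine executed 10 steps before halting.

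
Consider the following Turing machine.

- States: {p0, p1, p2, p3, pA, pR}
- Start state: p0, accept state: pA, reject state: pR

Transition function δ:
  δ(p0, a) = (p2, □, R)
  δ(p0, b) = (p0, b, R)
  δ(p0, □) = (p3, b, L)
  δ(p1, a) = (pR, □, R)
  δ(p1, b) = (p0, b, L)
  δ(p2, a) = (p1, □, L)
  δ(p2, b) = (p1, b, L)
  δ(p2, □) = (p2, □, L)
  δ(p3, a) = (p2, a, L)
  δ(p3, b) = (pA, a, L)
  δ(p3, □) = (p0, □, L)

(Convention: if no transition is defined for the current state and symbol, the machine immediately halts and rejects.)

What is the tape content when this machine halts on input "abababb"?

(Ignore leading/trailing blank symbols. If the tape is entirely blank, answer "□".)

Execution trace:
Initial: [p0]abababb
Step 1: δ(p0, a) = (p2, □, R) → □[p2]bababb
Step 2: δ(p2, b) = (p1, b, L) → [p1]□bababb

No transition is defined for δ(p1, □). By convention the machine halts and rejects.

Final tape (ignoring leading/trailing blanks): bababb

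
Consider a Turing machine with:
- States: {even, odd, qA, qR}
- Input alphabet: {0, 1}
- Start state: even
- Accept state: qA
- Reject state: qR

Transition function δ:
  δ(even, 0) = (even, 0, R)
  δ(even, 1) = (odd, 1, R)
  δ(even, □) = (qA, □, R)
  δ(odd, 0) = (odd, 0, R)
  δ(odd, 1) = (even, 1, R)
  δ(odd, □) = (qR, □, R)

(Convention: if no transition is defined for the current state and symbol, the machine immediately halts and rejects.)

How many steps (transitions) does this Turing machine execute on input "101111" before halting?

Execution trace:
Initial: [even]101111
Step 1: δ(even, 1) = (odd, 1, R) → 1[odd]01111
Step 2: δ(odd, 0) = (odd, 0, R) → 10[odd]1111
Step 3: δ(odd, 1) = (even, 1, R) → 101[even]111
Step 4: δ(even, 1) = (odd, 1, R) → 1011[odd]11
Step 5: δ(odd, 1) = (even, 1, R) → 10111[even]1
Step 6: δ(even, 1) = (odd, 1, R) → 101111[odd]□
Step 7: δ(odd, □) = (qR, □, R) → 101111□[qR]□

The machine reaches the reject state qR and halts.

The machine executed 7 steps before halting.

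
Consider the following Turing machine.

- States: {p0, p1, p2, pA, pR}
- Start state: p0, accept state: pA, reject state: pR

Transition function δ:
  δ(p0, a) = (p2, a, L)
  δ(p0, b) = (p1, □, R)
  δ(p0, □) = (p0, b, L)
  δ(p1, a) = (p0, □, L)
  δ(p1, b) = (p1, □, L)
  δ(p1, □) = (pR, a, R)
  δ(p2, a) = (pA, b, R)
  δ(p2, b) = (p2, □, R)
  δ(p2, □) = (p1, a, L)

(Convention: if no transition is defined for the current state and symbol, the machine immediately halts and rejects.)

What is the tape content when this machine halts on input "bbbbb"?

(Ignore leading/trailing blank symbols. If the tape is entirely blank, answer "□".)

Execution trace:
Initial: [p0]bbbbb
Step 1: δ(p0, b) = (p1, □, R) → □[p1]bbbb
Step 2: δ(p1, b) = (p1, □, L) → [p1]□□bbb
Step 3: δ(p1, □) = (pR, a, R) → a[pR]□bbb

The machine reaches the reject state pR and halts.

Final tape (ignoring leading/trailing blanks): a□bbb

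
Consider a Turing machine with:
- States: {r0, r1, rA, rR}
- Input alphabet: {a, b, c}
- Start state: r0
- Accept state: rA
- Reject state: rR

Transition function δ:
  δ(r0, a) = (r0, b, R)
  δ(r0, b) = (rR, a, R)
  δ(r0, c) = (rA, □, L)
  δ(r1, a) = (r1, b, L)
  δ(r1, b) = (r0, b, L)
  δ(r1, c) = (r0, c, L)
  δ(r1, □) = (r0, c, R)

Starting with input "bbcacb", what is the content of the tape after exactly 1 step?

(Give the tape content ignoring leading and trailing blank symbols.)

Execution trace:
Initial: [r0]bbcacb
Step 1: δ(r0, b) = (rR, a, R) → a[rR]bcacb

The machine reaches the reject state rR and halts.

After 1 step, the tape (ignoring leading/trailing blanks) is: abcacb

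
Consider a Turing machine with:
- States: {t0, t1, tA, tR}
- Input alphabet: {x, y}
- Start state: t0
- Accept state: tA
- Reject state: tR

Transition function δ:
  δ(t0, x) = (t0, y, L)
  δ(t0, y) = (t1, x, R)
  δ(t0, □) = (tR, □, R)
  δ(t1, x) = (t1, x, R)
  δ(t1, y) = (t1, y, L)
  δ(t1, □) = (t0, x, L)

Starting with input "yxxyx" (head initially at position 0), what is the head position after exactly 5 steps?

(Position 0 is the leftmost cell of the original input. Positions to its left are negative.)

Execution trace (head position shown):
Step 0: [t0]yxxyx  (head at position 0)
Step 1: move right → x[t1]xxyx  (head at position 1)
Step 2: move right → xx[t1]xyx  (head at position 2)
Step 3: move right → xxx[t1]yx  (head at position 3)
Step 4: move left → xx[t1]xyx  (head at position 2)
Step 5: move right → xxx[t1]yx  (head at position 3)

After 5 steps, the head is at position 3.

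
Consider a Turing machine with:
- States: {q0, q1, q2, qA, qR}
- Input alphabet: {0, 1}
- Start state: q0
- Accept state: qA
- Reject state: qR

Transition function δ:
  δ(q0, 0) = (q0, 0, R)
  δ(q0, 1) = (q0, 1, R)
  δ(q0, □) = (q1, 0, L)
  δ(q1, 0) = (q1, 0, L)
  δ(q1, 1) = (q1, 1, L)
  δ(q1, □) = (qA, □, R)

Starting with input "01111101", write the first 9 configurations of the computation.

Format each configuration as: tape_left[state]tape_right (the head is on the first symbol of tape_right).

Transitions applied:
Step 1: δ(q0, 0) = (q0, 0, R)
Step 2: δ(q0, 1) = (q0, 1, R)
Step 3: δ(q0, 1) = (q0, 1, R)
Step 4: δ(q0, 1) = (q0, 1, R)
Step 5: δ(q0, 1) = (q0, 1, R)
Step 6: δ(q0, 1) = (q0, 1, R)
Step 7: δ(q0, 0) = (q0, 0, R)
Step 8: δ(q0, 1) = (q0, 1, R)

The first 9 configurations are:
[q0]01111101 ⊢ 0[q0]1111101 ⊢ 01[q0]111101 ⊢ 011[q0]11101 ⊢ 0111[q0]1101 ⊢ 01111[q0]101 ⊢ 011111[q0]01 ⊢ 0111110[q0]1 ⊢ 01111101[q0]□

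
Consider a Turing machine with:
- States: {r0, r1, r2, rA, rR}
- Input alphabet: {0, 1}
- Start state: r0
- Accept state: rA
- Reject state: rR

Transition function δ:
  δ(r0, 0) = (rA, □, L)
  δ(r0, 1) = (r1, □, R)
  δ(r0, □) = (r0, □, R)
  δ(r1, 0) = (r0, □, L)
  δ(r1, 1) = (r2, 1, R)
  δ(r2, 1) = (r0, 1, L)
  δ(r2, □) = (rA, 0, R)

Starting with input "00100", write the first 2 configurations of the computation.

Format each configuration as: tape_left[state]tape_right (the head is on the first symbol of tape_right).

Transitions applied:
Step 1: δ(r0, 0) = (rA, □, L)

The first 2 configurations are:
[r0]00100 ⊢ [rA]□□0100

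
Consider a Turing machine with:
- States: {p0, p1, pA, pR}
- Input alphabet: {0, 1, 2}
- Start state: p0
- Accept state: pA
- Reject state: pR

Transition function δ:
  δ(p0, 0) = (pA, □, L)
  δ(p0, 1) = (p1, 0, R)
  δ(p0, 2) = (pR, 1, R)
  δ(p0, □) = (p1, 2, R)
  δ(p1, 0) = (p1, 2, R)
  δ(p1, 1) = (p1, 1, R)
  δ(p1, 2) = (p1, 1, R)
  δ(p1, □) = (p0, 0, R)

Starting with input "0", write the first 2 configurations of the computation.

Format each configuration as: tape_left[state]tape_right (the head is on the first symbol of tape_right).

Transitions applied:
Step 1: δ(p0, 0) = (pA, □, L)

The first 2 configurations are:
[p0]0 ⊢ [pA]□□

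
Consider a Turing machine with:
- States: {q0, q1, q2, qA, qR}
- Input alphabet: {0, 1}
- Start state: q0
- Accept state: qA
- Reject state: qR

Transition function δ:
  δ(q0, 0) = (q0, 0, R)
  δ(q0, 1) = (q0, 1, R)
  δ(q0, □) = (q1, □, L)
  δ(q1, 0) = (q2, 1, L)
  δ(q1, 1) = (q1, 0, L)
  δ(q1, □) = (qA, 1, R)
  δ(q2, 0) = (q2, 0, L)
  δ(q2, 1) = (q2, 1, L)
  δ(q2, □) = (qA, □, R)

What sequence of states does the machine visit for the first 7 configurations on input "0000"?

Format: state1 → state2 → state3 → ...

Execution trace:
Initial: [q0]0000
Step 1: δ(q0, 0) = (q0, 0, R) → 0[q0]000
Step 2: δ(q0, 0) = (q0, 0, R) → 00[q0]00
Step 3: δ(q0, 0) = (q0, 0, R) → 000[q0]0
Step 4: δ(q0, 0) = (q0, 0, R) → 0000[q0]□
Step 5: δ(q0, □) = (q1, □, L) → 000[q1]0□
Step 6: δ(q1, 0) = (q2, 1, L) → 00[q2]01□

State sequence: q0 → q0 → q0 → q0 → q0 → q1 → q2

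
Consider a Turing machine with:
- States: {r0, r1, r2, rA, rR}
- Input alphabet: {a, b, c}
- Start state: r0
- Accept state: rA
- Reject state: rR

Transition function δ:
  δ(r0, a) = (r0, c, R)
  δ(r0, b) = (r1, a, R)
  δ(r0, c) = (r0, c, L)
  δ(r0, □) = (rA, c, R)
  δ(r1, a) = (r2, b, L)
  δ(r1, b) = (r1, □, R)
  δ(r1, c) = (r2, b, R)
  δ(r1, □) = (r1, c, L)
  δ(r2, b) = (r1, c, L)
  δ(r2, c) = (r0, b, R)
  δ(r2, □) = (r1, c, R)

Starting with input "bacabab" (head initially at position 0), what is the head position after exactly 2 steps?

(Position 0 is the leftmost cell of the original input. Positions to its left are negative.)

Execution trace (head position shown):
Step 0: [r0]bacabab  (head at position 0)
Step 1: move right → a[r1]acabab  (head at position 1)
Step 2: move left → [r2]abcabab  (head at position 0)

After 2 steps, the head is at position 0.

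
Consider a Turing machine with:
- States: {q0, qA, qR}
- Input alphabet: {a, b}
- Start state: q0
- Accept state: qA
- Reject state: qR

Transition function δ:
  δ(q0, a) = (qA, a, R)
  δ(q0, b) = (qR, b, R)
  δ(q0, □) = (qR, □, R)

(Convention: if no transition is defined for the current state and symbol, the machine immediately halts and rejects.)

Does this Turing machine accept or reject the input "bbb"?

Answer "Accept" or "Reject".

Execution trace:
Initial: [q0]bbb
Step 1: δ(q0, b) = (qR, b, R) → b[qR]bb

The machine reaches the reject state qR and halts.

Answer: Reject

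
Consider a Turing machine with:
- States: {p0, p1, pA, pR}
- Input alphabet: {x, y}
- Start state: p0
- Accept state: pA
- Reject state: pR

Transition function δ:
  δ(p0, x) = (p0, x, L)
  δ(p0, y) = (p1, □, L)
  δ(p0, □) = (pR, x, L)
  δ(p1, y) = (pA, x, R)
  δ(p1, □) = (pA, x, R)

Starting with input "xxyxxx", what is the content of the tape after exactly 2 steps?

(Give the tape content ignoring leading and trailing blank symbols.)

Execution trace:
Initial: [p0]xxyxxx
Step 1: δ(p0, x) = (p0, x, L) → [p0]□xxyxxx
Step 2: δ(p0, □) = (pR, x, L) → [pR]□xxxyxxx

The machine reaches the reject state pR and halts.

After 2 steps, the tape (ignoring leading/trailing blanks) is: xxxyxxx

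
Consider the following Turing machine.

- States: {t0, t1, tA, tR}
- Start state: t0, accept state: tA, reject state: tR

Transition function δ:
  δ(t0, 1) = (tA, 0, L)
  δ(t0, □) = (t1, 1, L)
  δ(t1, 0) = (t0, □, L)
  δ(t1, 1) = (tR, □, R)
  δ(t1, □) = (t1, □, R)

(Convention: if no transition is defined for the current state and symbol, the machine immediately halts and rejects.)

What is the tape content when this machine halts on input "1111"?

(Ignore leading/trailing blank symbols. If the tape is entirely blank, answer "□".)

Execution trace:
Initial: [t0]1111
Step 1: δ(t0, 1) = (tA, 0, L) → [tA]□0111

The machine reaches the accept state tA and halts.

Final tape (ignoring leading/trailing blanks): 0111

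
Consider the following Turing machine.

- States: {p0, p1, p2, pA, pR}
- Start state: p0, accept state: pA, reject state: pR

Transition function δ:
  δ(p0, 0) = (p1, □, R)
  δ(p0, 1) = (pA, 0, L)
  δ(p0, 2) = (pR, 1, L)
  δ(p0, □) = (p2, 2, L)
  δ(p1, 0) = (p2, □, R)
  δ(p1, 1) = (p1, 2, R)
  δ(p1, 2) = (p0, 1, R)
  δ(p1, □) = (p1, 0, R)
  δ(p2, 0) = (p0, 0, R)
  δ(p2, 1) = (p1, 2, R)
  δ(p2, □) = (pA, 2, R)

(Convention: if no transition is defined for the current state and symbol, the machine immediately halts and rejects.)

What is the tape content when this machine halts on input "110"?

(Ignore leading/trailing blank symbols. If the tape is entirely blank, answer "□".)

Execution trace:
Initial: [p0]110
Step 1: δ(p0, 1) = (pA, 0, L) → [pA]□010

The machine reaches the accept state pA and halts.

Final tape (ignoring leading/trailing blanks): 010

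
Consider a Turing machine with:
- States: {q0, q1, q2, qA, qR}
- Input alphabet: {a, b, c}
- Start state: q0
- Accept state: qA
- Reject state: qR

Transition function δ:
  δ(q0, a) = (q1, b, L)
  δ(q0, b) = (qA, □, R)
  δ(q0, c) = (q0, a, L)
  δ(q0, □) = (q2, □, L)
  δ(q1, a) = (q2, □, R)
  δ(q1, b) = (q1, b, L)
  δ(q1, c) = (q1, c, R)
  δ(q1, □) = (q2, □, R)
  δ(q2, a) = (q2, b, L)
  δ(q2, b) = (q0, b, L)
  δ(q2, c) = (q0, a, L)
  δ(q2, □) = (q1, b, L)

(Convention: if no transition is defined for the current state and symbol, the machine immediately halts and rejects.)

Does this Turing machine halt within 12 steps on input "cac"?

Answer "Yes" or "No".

Execution trace:
Initial: [q0]cac
Step 1: δ(q0, c) = (q0, a, L) → [q0]□aac
Step 2: δ(q0, □) = (q2, □, L) → [q2]□□aac
Step 3: δ(q2, □) = (q1, b, L) → [q1]□b□aac
Step 4: δ(q1, □) = (q2, □, R) → □[q2]b□aac
Step 5: δ(q2, b) = (q0, b, L) → [q0]□b□aac
Step 6: δ(q0, □) = (q2, □, L) → [q2]□□b□aac
Step 7: δ(q2, □) = (q1, b, L) → [q1]□b□b□aac
Step 8: δ(q1, □) = (q2, □, R) → □[q2]b□b□aac
Step 9: δ(q2, b) = (q0, b, L) → [q0]□b□b□aac
Step 10: δ(q0, □) = (q2, □, L) → [q2]□□b□b□aac
Step 11: δ(q2, □) = (q1, b, L) → [q1]□b□b□b□aac
Step 12: δ(q1, □) = (q2, □, R) → □[q2]b□b□b□aac

The machine has not reached a halting state after 12 steps.
The machine did not halt within the 12-step bound.

Answer: No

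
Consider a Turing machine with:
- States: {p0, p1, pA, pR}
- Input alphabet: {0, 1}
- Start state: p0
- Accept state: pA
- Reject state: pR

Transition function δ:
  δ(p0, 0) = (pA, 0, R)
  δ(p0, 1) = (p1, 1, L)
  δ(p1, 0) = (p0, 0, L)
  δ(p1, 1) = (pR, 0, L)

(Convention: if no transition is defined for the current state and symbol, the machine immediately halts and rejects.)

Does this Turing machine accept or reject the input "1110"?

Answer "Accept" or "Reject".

Execution trace:
Initial: [p0]1110
Step 1: δ(p0, 1) = (p1, 1, L) → [p1]□1110

No transition is defined for δ(p1, □). By convention the machine halts and rejects.

Answer: Reject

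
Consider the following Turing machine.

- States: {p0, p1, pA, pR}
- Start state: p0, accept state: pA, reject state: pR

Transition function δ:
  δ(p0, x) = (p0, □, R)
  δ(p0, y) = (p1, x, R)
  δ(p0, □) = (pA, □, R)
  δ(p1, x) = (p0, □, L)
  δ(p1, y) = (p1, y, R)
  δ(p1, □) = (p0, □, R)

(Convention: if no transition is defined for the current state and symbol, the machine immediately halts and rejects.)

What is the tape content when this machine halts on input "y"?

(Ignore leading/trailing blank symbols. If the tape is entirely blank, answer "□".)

Execution trace:
Initial: [p0]y
Step 1: δ(p0, y) = (p1, x, R) → x[p1]□
Step 2: δ(p1, □) = (p0, □, R) → x□[p0]□
Step 3: δ(p0, □) = (pA, □, R) → x□□[pA]□

The machine reaches the accept state pA and halts.

Final tape (ignoring leading/trailing blanks): x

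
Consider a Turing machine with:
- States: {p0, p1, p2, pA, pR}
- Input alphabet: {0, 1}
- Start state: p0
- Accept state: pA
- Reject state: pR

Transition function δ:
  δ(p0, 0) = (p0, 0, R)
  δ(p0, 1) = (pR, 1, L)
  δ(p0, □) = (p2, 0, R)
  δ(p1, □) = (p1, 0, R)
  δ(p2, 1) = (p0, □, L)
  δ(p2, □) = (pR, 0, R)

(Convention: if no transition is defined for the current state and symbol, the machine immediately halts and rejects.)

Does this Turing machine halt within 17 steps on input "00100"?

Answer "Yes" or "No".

Execution trace:
Initial: [p0]00100
Step 1: δ(p0, 0) = (p0, 0, R) → 0[p0]0100
Step 2: δ(p0, 0) = (p0, 0, R) → 00[p0]100
Step 3: δ(p0, 1) = (pR, 1, L) → 0[pR]0100

The machine reaches the reject state pR and halts.
The machine halted after 3 steps (within the 17-step bound).

Answer: Yes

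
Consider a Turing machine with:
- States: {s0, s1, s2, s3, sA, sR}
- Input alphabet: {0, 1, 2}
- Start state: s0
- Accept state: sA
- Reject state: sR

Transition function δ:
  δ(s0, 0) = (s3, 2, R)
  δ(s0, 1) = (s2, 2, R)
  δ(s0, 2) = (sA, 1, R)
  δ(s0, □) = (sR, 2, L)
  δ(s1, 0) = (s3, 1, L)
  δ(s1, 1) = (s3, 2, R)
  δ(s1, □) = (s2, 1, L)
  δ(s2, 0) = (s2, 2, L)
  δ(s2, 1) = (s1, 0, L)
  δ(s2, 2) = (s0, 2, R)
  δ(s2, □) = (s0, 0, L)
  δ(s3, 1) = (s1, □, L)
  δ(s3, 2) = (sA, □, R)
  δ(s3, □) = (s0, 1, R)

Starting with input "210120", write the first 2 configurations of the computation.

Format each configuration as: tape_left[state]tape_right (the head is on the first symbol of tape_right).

Transitions applied:
Step 1: δ(s0, 2) = (sA, 1, R)

The first 2 configurations are:
[s0]210120 ⊢ 1[sA]10120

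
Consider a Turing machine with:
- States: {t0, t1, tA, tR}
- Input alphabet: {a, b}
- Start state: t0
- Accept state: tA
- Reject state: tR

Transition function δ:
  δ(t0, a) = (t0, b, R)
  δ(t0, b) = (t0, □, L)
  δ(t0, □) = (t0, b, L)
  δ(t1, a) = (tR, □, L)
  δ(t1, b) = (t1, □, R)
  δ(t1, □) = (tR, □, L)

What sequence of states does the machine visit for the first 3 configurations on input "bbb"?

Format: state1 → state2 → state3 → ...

Execution trace:
Initial: [t0]bbb
Step 1: δ(t0, b) = (t0, □, L) → [t0]□□bb
Step 2: δ(t0, □) = (t0, b, L) → [t0]□b□bb

State sequence: t0 → t0 → t0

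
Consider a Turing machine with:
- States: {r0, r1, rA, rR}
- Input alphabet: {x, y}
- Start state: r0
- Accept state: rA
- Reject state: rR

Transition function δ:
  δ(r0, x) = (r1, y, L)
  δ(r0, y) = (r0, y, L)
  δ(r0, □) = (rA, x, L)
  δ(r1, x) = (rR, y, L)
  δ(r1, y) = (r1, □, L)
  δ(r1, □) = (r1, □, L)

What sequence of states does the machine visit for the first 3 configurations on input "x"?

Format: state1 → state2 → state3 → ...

Execution trace:
Initial: [r0]x
Step 1: δ(r0, x) = (r1, y, L) → [r1]□y
Step 2: δ(r1, □) = (r1, □, L) → [r1]□□y

State sequence: r0 → r1 → r1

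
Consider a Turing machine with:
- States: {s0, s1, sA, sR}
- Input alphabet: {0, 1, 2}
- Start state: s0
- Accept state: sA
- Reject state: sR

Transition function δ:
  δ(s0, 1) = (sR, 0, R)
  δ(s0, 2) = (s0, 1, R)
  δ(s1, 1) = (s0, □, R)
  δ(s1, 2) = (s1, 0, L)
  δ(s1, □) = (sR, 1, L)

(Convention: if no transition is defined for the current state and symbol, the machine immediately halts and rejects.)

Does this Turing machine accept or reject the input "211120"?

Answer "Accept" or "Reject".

Execution trace:
Initial: [s0]211120
Step 1: δ(s0, 2) = (s0, 1, R) → 1[s0]11120
Step 2: δ(s0, 1) = (sR, 0, R) → 10[sR]1120

The machine reaches the reject state sR and halts.

Answer: Reject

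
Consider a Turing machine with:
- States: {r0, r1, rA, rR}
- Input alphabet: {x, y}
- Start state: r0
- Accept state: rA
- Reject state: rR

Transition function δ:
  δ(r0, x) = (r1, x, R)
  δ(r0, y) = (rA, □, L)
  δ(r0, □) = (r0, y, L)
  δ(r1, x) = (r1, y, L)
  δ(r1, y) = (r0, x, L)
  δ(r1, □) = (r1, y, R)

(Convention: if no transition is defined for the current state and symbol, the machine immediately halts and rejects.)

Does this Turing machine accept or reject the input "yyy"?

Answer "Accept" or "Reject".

Execution trace:
Initial: [r0]yyy
Step 1: δ(r0, y) = (rA, □, L) → [rA]□□yy

The machine reaches the accept state rA and halts.

Answer: Accept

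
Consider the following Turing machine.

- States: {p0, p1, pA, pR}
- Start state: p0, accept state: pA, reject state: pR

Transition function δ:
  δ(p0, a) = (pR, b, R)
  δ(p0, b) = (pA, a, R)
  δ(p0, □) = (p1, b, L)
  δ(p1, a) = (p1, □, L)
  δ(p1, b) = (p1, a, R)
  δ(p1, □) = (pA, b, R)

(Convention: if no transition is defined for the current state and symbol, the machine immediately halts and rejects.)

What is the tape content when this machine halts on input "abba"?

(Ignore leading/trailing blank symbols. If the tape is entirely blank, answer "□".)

Execution trace:
Initial: [p0]abba
Step 1: δ(p0, a) = (pR, b, R) → b[pR]bba

The machine reaches the reject state pR and halts.

Final tape (ignoring leading/trailing blanks): bbba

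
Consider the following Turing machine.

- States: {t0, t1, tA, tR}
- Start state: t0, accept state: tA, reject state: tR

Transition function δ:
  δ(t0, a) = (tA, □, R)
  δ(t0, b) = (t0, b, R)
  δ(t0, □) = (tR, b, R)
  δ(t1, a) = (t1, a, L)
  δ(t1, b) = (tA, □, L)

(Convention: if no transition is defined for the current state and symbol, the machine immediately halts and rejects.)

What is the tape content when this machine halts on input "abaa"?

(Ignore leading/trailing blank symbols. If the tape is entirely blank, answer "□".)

Execution trace:
Initial: [t0]abaa
Step 1: δ(t0, a) = (tA, □, R) → □[tA]baa

The machine reaches the accept state tA and halts.

Final tape (ignoring leading/trailing blanks): baa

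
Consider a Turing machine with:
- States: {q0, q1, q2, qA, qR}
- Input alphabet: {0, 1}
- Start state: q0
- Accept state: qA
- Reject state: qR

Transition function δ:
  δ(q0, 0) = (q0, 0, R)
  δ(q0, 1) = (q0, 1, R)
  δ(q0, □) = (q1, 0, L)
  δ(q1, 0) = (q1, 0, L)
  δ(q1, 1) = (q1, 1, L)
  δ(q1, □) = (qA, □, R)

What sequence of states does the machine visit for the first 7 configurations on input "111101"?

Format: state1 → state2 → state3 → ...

Execution trace:
Initial: [q0]111101
Step 1: δ(q0, 1) = (q0, 1, R) → 1[q0]11101
Step 2: δ(q0, 1) = (q0, 1, R) → 11[q0]1101
Step 3: δ(q0, 1) = (q0, 1, R) → 111[q0]101
Step 4: δ(q0, 1) = (q0, 1, R) → 1111[q0]01
Step 5: δ(q0, 0) = (q0, 0, R) → 11110[q0]1
Step 6: δ(q0, 1) = (q0, 1, R) → 111101[q0]□

State sequence: q0 → q0 → q0 → q0 → q0 → q0 → q0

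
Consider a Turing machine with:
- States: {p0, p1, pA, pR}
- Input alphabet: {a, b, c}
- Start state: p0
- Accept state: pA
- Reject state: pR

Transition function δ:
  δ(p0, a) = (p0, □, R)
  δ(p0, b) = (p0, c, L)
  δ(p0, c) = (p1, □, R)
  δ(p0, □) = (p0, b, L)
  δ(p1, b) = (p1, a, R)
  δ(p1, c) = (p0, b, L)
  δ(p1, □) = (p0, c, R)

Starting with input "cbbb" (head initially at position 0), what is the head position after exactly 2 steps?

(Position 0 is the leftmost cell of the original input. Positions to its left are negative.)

Execution trace (head position shown):
Step 0: [p0]cbbb  (head at position 0)
Step 1: move right → □[p1]bbb  (head at position 1)
Step 2: move right → □a[p1]bb  (head at position 2)

After 2 steps, the head is at position 2.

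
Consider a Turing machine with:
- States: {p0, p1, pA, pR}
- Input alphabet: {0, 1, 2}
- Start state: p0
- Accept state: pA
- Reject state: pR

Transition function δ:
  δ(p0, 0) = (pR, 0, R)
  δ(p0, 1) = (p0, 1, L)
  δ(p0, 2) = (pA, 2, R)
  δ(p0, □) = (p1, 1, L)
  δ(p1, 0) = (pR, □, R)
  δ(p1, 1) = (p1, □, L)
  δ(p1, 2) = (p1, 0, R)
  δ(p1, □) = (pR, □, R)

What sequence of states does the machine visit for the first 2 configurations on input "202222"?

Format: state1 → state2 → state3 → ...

Execution trace:
Initial: [p0]202222
Step 1: δ(p0, 2) = (pA, 2, R) → 2[pA]02222

The machine reaches the accept state pA and halts.

State sequence: p0 → pA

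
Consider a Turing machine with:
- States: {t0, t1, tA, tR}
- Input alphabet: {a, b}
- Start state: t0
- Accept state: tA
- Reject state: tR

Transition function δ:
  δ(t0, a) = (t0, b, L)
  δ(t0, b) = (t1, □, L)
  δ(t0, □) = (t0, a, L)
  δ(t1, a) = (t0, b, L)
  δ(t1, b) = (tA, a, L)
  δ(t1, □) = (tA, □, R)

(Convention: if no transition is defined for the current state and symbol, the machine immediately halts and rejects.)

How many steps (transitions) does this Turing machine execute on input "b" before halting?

Execution trace:
Initial: [t0]b
Step 1: δ(t0, b) = (t1, □, L) → [t1]□□
Step 2: δ(t1, □) = (tA, □, R) → □[tA]□

The machine reaches the accept state tA and halts.

The machine executed 2 steps before halting.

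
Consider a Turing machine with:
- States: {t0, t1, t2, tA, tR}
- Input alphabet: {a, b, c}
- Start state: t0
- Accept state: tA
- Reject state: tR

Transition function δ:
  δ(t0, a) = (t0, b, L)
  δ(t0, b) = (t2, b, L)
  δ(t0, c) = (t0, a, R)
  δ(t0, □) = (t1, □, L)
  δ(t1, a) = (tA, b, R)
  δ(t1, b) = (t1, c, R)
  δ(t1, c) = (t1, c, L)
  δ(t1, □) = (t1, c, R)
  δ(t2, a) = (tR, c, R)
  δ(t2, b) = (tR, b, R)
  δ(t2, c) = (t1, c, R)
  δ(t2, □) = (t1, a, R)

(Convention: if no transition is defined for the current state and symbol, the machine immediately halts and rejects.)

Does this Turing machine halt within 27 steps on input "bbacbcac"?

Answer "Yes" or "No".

Execution trace:
Initial: [t0]bbacbcac
Step 1: δ(t0, b) = (t2, b, L) → [t2]□bbacbcac
Step 2: δ(t2, □) = (t1, a, R) → a[t1]bbacbcac
Step 3: δ(t1, b) = (t1, c, R) → ac[t1]bacbcac
Step 4: δ(t1, b) = (t1, c, R) → acc[t1]acbcac
Step 5: δ(t1, a) = (tA, b, R) → accb[tA]cbcac

The machine reaches the accept state tA and halts.
The machine halted after 5 steps (within the 27-step bound).

Answer: Yes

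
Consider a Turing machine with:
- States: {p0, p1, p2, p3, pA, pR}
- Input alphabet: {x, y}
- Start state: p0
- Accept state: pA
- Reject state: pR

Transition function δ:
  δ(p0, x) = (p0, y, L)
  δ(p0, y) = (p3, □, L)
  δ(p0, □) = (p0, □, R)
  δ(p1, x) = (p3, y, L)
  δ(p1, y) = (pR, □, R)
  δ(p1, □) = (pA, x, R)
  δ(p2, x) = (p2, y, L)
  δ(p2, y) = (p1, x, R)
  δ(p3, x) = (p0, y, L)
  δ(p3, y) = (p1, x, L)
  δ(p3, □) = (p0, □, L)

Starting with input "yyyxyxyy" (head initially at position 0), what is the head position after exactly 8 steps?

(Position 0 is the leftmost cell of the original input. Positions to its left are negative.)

Execution trace (head position shown):
Step 0: [p0]yyyxyxyy  (head at position 0)
Step 1: move left → [p3]□□yyxyxyy  (head at position -1)
Step 2: move left → [p0]□□□yyxyxyy  (head at position -2)
Step 3: move right → □[p0]□□yyxyxyy  (head at position -1)
Step 4: move right → □□[p0]□yyxyxyy  (head at position 0)
Step 5: move right → □□□[p0]yyxyxyy  (head at position 1)
Step 6: move left → □□[p3]□□yxyxyy  (head at position 0)
Step 7: move left → □[p0]□□□yxyxyy  (head at position -1)
Step 8: move right → □□[p0]□□yxyxyy  (head at position 0)

After 8 steps, the head is at position 0.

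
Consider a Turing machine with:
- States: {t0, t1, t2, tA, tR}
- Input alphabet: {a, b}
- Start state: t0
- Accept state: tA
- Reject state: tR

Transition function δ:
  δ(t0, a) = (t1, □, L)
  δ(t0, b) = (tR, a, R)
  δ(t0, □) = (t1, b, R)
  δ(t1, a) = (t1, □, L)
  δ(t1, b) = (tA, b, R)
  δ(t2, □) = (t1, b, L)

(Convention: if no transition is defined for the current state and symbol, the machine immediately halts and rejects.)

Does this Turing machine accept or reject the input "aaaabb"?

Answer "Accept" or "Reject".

Execution trace:
Initial: [t0]aaaabb
Step 1: δ(t0, a) = (t1, □, L) → [t1]□□aaabb

No transition is defined for δ(t1, □). By convention the machine halts and rejects.

Answer: Reject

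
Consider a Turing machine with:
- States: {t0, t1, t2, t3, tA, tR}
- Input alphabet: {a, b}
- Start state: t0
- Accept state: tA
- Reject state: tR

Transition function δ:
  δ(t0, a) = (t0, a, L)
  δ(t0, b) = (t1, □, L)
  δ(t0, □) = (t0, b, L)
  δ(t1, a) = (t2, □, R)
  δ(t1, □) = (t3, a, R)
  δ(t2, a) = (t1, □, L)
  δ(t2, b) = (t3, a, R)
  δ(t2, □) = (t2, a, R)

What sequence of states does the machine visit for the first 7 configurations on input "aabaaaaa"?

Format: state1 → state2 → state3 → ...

Execution trace:
Initial: [t0]aabaaaaa
Step 1: δ(t0, a) = (t0, a, L) → [t0]□aabaaaaa
Step 2: δ(t0, □) = (t0, b, L) → [t0]□baabaaaaa
Step 3: δ(t0, □) = (t0, b, L) → [t0]□bbaabaaaaa
Step 4: δ(t0, □) = (t0, b, L) → [t0]□bbbaabaaaaa
Step 5: δ(t0, □) = (t0, b, L) → [t0]□bbbbaabaaaaa
Step 6: δ(t0, □) = (t0, b, L) → [t0]□bbbbbaabaaaaa

State sequence: t0 → t0 → t0 → t0 → t0 → t0 → t0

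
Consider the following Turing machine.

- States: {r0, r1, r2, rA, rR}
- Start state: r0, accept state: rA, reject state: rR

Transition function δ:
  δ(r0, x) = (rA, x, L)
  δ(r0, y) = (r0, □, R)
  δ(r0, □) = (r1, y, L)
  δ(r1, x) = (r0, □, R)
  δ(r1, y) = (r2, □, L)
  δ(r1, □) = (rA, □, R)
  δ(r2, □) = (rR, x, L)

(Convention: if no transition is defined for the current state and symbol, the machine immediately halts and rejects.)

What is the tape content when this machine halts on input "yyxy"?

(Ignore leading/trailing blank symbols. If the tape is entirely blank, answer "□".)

Execution trace:
Initial: [r0]yyxy
Step 1: δ(r0, y) = (r0, □, R) → □[r0]yxy
Step 2: δ(r0, y) = (r0, □, R) → □□[r0]xy
Step 3: δ(r0, x) = (rA, x, L) → □[rA]□xy

The machine reaches the accept state rA and halts.

Final tape (ignoring leading/trailing blanks): xy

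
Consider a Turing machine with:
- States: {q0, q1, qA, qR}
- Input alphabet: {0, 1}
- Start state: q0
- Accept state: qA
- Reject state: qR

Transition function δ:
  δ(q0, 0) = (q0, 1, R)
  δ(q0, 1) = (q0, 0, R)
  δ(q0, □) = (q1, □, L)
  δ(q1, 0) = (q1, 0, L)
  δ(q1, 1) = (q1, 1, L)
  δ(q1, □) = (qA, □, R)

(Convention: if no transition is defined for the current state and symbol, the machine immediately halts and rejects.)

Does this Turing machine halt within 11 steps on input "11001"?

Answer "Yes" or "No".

Execution trace:
Initial: [q0]11001
Step 1: δ(q0, 1) = (q0, 0, R) → 0[q0]1001
Step 2: δ(q0, 1) = (q0, 0, R) → 00[q0]001
Step 3: δ(q0, 0) = (q0, 1, R) → 001[q0]01
Step 4: δ(q0, 0) = (q0, 1, R) → 0011[q0]1
Step 5: δ(q0, 1) = (q0, 0, R) → 00110[q0]□
Step 6: δ(q0, □) = (q1, □, L) → 0011[q1]0□
Step 7: δ(q1, 0) = (q1, 0, L) → 001[q1]10□
Step 8: δ(q1, 1) = (q1, 1, L) → 00[q1]110□
Step 9: δ(q1, 1) = (q1, 1, L) → 0[q1]0110□
Step 10: δ(q1, 0) = (q1, 0, L) → [q1]00110□
Step 11: δ(q1, 0) = (q1, 0, L) → [q1]□00110□

The machine has not reached a halting state after 11 steps.
The machine did not halt within the 11-step bound.

Answer: No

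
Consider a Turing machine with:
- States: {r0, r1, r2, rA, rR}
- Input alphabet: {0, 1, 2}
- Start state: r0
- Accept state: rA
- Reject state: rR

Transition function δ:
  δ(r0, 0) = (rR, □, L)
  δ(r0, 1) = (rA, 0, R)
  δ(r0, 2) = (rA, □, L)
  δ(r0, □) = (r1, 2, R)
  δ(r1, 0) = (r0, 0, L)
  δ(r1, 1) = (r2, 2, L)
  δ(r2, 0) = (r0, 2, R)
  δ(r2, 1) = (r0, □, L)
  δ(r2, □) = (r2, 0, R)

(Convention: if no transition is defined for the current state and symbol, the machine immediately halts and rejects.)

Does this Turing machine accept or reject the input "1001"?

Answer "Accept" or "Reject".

Execution trace:
Initial: [r0]1001
Step 1: δ(r0, 1) = (rA, 0, R) → 0[rA]001

The machine reaches the accept state rA and halts.

Answer: Accept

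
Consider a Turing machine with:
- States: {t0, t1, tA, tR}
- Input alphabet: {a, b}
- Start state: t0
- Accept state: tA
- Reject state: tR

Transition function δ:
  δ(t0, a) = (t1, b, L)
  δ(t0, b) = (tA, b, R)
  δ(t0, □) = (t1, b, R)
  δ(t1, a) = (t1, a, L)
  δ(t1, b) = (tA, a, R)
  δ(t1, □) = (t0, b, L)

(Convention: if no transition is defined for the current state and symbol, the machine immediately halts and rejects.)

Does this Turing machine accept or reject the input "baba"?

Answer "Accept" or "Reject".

Execution trace:
Initial: [t0]baba
Step 1: δ(t0, b) = (tA, b, R) → b[tA]aba

The machine reaches the accept state tA and halts.

Answer: Accept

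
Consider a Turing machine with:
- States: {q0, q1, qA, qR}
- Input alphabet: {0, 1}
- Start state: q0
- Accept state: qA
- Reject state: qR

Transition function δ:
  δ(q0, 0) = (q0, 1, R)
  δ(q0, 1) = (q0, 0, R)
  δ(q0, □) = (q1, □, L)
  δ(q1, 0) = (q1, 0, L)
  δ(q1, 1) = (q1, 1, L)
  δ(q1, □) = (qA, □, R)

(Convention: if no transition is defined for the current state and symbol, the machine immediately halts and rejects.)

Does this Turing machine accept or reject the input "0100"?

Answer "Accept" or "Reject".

Execution trace:
Initial: [q0]0100
Step 1: δ(q0, 0) = (q0, 1, R) → 1[q0]100
Step 2: δ(q0, 1) = (q0, 0, R) → 10[q0]00
Step 3: δ(q0, 0) = (q0, 1, R) → 101[q0]0
Step 4: δ(q0, 0) = (q0, 1, R) → 1011[q0]□
Step 5: δ(q0, □) = (q1, □, L) → 101[q1]1□
Step 6: δ(q1, 1) = (q1, 1, L) → 10[q1]11□
Step 7: δ(q1, 1) = (q1, 1, L) → 1[q1]011□
Step 8: δ(q1, 0) = (q1, 0, L) → [q1]1011□
Step 9: δ(q1, 1) = (q1, 1, L) → [q1]□1011□
Step 10: δ(q1, □) = (qA, □, R) → □[qA]1011□

The machine reaches the accept state qA and halts.

Answer: Accept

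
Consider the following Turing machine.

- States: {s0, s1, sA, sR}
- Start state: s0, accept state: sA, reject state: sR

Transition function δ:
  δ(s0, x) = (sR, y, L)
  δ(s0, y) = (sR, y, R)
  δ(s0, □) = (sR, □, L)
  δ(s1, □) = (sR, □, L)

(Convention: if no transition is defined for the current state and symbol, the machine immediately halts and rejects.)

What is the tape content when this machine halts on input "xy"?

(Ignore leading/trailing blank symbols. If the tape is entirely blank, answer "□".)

Execution trace:
Initial: [s0]xy
Step 1: δ(s0, x) = (sR, y, L) → [sR]□yy

The machine reaches the reject state sR and halts.

Final tape (ignoring leading/trailing blanks): yy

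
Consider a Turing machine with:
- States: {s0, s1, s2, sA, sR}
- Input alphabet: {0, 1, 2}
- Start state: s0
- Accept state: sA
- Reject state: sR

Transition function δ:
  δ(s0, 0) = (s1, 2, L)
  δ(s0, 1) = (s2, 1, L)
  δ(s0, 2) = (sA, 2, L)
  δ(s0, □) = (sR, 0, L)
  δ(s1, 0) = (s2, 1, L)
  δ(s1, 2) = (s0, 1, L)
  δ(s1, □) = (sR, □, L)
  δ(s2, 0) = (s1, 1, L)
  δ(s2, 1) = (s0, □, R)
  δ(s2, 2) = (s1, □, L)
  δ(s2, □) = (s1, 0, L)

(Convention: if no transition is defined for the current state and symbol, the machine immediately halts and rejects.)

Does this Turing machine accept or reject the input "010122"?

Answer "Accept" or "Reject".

Execution trace:
Initial: [s0]010122
Step 1: δ(s0, 0) = (s1, 2, L) → [s1]□210122
Step 2: δ(s1, □) = (sR, □, L) → [sR]□□210122

The machine reaches the reject state sR and halts.

Answer: Reject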